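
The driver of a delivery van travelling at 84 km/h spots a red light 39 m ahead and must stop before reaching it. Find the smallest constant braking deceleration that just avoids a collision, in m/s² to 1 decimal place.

84 km/h ÷ 3.6 = 23.3333 m/s.
v² = 2a·d ⇒ a = v²/(2d) = 23.3333² / (2 × 39.000) = 544.443 / 78.000 = 6.9800 m/s².

Required deceleration ≈ 7.0 m/s²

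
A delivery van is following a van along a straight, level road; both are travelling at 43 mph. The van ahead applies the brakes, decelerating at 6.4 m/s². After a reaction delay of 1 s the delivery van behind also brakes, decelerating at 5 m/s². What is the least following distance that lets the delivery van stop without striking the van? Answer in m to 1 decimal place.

Minimum gap ≈ 27.3 m

43 mph × 0.44704 = 19.2227 m/s.
Leader travels v²/(2a_L) = 369.512 / 12.800 = 28.868 m before stopping.
Follower covers v·t_r = 19.2227 × 1 = 19.223 m while reacting, then v²/(2a_F) = 369.512 / 10.000 = 36.951 m while braking, for a total of 19.223 + 36.951 = 56.174 m.
Since a_F ≤ a_L and the follower starts braking later, the follower is never slower than the leader, so the closest approach is when both have stopped.
Minimum gap = 56.174 − 28.868 = 27.306 m.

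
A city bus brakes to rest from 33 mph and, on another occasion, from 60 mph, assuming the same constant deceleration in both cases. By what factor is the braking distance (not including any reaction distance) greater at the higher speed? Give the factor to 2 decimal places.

Braking distance d = v²/(2a), so with a fixed, d ∝ v².
Factor = (60/33)² = 1.8182² = 3.3059.

Factor ≈ 3.31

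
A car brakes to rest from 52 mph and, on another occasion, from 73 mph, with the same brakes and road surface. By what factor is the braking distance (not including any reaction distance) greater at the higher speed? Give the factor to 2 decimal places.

Braking distance d = v²/(2a), so with a fixed, d ∝ v².
Factor = (73/52)² = 1.4038² = 1.9707.

Factor ≈ 1.97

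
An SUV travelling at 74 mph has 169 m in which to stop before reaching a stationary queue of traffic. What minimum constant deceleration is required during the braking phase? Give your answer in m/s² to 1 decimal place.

74 mph × 0.44704 = 33.0810 m/s.
v² = 2a·d ⇒ a = v²/(2d) = 33.0810² / (2 × 169.000) = 1094.353 / 338.000 = 3.2377 m/s².

Required deceleration ≈ 3.2 m/s²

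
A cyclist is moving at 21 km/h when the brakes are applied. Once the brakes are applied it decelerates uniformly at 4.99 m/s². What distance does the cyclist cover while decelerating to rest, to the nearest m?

Braking distance ≈ 3 m

21 km/h ÷ 3.6 = 5.8333 m/s.
Braking distance = v²/(2a) = 5.8333² / (2 × 4.990) = 34.027 / 9.980 = 3.410 m.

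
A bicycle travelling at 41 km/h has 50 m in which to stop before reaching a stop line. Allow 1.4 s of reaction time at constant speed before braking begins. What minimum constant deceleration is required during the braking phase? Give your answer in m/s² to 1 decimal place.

Required deceleration ≈ 1.9 m/s²

41 km/h ÷ 3.6 = 11.3889 m/s.
Distance covered during reaction = 11.3889 × 1.4 = 15.944 m.
Distance available for braking: 50 − 15.944 = 34.056 m.
v² = 2a·d ⇒ a = v²/(2d) = 11.3889² / (2 × 34.056) = 129.707 / 68.112 = 1.9043 m/s².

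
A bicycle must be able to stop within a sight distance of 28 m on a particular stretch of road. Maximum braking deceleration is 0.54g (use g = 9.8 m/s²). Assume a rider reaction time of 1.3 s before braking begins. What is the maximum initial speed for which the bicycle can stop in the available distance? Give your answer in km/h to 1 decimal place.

Maximum speed ≈ 42.0 km/h

a = 0.54 × 9.8 = 5.292 m/s².
Stopping distance: v·t_r + v²/(2a) = 28 with t_r = 1.3 s and a = 5.292 m/s².
So v² + 13.759 v − 296.35 = 0.
Positive root: v = −a·t_r + √((a·t_r)² + 2a·d) = −6.880 + √(47.334 + 296.35) = 11.6587 m/s.
11.6587 m/s × 3.6 = 41.971 km/h.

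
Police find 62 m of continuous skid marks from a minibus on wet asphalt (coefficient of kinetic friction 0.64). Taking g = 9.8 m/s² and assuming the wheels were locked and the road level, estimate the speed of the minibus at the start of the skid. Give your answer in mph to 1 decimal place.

Initial speed ≈ 62.4 mph

Deceleration a = μg = 0.64 × 9.8 = 6.272 m/s².
v = √(2a·d) = √(2 × 6.272 × 62) = √777.728 = 27.8878 m/s.
= 27.8878 ÷ 0.44704 = 62.383 mph.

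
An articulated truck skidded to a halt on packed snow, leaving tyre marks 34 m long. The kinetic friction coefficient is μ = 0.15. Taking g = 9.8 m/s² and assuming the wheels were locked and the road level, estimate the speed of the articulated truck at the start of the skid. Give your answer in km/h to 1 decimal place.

Initial speed ≈ 36.0 km/h

Deceleration a = μg = 0.15 × 9.8 = 1.470 m/s².
v = √(2a·d) = √(2 × 1.470 × 34) = √99.960 = 9.9980 m/s.
= 9.9980 × 3.6 = 35.993 km/h.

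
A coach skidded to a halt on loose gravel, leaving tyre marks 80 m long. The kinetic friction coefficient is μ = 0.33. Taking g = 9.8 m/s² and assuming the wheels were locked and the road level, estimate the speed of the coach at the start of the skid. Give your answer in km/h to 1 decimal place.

Deceleration a = μg = 0.33 × 9.8 = 3.234 m/s².
v = √(2a·d) = √(2 × 3.234 × 80) = √517.440 = 22.7473 m/s.
= 22.7473 × 3.6 = 81.890 km/h.

Initial speed ≈ 81.9 km/h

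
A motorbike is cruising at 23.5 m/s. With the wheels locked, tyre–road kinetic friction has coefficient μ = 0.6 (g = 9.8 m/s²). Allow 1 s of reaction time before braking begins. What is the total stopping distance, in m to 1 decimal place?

Total stopping distance ≈ 70.5 m

a = μg = 0.6 × 9.8 = 5.880 m/s².
Reaction distance = v·t_r = 23.5000 × 1 = 23.500 m.
Braking distance = v²/(2a) = 23.5000² / (2 × 5.880) = 552.250 / 11.760 = 46.960 m.
Total = 23.500 + 46.960 = 70.460 m.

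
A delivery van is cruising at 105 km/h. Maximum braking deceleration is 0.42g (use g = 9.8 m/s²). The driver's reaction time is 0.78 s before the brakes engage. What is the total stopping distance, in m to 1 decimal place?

105 km/h ÷ 3.6 = 29.1667 m/s.
a = 0.42 × 9.8 = 4.116 m/s².
Reaction distance = v·t_r = 29.1667 × 0.78 = 22.750 m.
Braking distance = v²/(2a) = 29.1667² / (2 × 4.116) = 850.696 / 8.232 = 103.340 m.
Total = 22.750 + 103.340 = 126.090 m.

Total stopping distance ≈ 126.1 m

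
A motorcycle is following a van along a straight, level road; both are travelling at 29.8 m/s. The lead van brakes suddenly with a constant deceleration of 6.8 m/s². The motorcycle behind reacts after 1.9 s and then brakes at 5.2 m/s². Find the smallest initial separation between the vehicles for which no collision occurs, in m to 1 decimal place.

Minimum gap ≈ 76.7 m

Leader travels v²/(2a_L) = 888.040 / 13.600 = 65.297 m before stopping.
Follower covers v·t_r = 29.8000 × 1.9 = 56.620 m while reacting, then v²/(2a_F) = 888.040 / 10.400 = 85.388 m while braking, for a total of 56.620 + 85.388 = 142.008 m.
Since a_F ≤ a_L and the follower starts braking later, the follower is never slower than the leader, so the closest approach is when both have stopped.
Minimum gap = 142.008 − 65.297 = 76.711 m.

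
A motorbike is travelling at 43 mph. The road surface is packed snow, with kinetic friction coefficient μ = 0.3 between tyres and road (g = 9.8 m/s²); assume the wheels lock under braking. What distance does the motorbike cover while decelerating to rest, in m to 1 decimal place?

43 mph × 0.44704 = 19.2227 m/s.
a = μg = 0.3 × 9.8 = 2.940 m/s².
Braking distance = v²/(2a) = 19.2227² / (2 × 2.940) = 369.512 / 5.880 = 62.842 m.

Braking distance ≈ 62.8 m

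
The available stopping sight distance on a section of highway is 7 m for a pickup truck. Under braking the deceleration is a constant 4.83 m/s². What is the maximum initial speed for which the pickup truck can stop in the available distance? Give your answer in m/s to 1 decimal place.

v²/(2a) = d ⇒ v = √(2 × 4.830 × 7) = √67.62 = 8.2231 m/s.

Maximum speed ≈ 8.2 m/s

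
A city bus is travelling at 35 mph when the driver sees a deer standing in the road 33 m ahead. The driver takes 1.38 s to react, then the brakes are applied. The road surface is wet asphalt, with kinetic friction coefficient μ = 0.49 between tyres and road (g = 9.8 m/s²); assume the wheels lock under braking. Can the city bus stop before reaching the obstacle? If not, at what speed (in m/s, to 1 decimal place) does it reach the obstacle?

35 mph × 0.44704 = 15.6464 m/s.
a = μg = 0.49 × 9.8 = 4.802 m/s².
Reaction distance = 15.6464 × 1.38 = 21.592 m.
Braking distance needed to stop: v²/(2a) = 244.810 / 9.604 = 25.490 m, so total needed = 21.592 + 25.490 = 47.082 m > 33 m — it cannot stop.
Distance remaining when braking begins: 33 − 21.592 = 11.408 m.
v² = v₀² − 2a·d = 244.810 − 2 × 4.802 × 11.408 = 135.248 m²/s².
v = √135.248 = 11.630 m/s.

No — it strikes the obstacle at 11.6 m/s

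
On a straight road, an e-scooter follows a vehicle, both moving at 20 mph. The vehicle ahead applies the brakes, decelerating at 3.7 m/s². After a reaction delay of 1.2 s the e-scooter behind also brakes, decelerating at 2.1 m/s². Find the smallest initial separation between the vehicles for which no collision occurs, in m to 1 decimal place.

20 mph × 0.44704 = 8.9408 m/s.
Leader travels v²/(2a_L) = 79.938 / 7.400 = 10.802 m before stopping.
Follower covers v·t_r = 8.9408 × 1.2 = 10.729 m while reacting, then v²/(2a_F) = 79.938 / 4.200 = 19.033 m while braking, for a total of 10.729 + 19.033 = 29.762 m.
Since a_F ≤ a_L and the follower starts braking later, the follower is never slower than the leader, so the closest approach is when both have stopped.
Minimum gap = 29.762 − 10.802 = 18.960 m.

Minimum gap ≈ 19.0 m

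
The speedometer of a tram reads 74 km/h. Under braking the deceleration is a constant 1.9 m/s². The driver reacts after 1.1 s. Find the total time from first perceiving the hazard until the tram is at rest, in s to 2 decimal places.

Total time ≈ 11.92 s

74 km/h ÷ 3.6 = 20.5556 m/s.
Braking time = v/a = 20.5556 / 1.900 = 10.819 s.
Total = 1.1 + 10.819 = 11.919 s.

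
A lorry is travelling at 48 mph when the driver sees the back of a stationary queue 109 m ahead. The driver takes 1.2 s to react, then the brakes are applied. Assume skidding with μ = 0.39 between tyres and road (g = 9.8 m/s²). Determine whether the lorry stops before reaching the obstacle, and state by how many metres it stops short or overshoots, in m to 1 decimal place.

Yes — it stops 23.0 m short of the obstacle

48 mph × 0.44704 = 21.4579 m/s.
a = μg = 0.39 × 9.8 = 3.822 m/s².
Reaction distance = 21.4579 × 1.2 = 25.749 m.
Braking distance = v²/(2a) = 460.441 / 7.644 = 60.236 m.
Total stopping distance = 25.749 + 60.236 = 85.985 m, vs 109 m available — it stops with 109 − 85.985 = 23.015 m to spare.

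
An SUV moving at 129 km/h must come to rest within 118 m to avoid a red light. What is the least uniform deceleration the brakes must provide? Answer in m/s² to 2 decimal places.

129 km/h ÷ 3.6 = 35.8333 m/s.
v² = 2a·d ⇒ a = v²/(2d) = 35.8333² / (2 × 118.000) = 1284.025 / 236.000 = 5.4408 m/s².

Required deceleration ≈ 5.44 m/s²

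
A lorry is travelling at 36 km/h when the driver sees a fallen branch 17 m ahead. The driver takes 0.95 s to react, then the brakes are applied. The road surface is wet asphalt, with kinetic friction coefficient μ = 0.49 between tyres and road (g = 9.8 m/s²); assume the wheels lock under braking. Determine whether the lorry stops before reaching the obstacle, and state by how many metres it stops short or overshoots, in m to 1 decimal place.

No — it overshoots by 2.9 m

36 km/h ÷ 3.6 = 10.0000 m/s.
a = μg = 0.49 × 9.8 = 4.802 m/s².
Reaction distance = 10.0000 × 0.95 = 9.500 m.
Braking distance = v²/(2a) = 100.000 / 9.604 = 10.412 m.
Total stopping distance = 9.500 + 10.412 = 19.912 m, vs 17 m available — it cannot stop in time and overshoots by 19.912 − 17 = 2.912 m.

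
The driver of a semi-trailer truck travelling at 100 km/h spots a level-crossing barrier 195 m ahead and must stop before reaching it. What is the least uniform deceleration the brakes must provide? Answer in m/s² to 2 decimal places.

Required deceleration ≈ 1.98 m/s²

100 km/h ÷ 3.6 = 27.7778 m/s.
v² = 2a·d ⇒ a = v²/(2d) = 27.7778² / (2 × 195.000) = 771.606 / 390.000 = 1.9785 m/s².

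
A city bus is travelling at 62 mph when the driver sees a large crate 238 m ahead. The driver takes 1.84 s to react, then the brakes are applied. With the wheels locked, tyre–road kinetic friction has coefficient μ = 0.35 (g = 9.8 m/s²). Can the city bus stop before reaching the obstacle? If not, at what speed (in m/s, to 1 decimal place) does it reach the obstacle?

Yes — it stops about 75.0 m short of the obstacle, so it never reaches it

62 mph × 0.44704 = 27.7165 m/s.
a = μg = 0.35 × 9.8 = 3.430 m/s².
Reaction distance = 27.7165 × 1.84 = 50.998 m.
Braking distance = v²/(2a) = 768.204 / 6.860 = 111.983 m.
Total stopping distance = 50.998 + 111.983 = 162.981 m, vs 238 m available — it stops with 238 − 162.981 = 75.019 m to spare.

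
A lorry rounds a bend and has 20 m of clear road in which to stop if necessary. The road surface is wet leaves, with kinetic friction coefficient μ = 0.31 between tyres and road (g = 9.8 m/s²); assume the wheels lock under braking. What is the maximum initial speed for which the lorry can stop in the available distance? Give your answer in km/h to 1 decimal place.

Maximum speed ≈ 39.7 km/h

a = μg = 0.31 × 9.8 = 3.038 m/s².
v²/(2a) = d ⇒ v = √(2 × 3.038 × 20) = √121.52 = 11.0236 m/s.
11.0236 m/s × 3.6 = 39.685 km/h.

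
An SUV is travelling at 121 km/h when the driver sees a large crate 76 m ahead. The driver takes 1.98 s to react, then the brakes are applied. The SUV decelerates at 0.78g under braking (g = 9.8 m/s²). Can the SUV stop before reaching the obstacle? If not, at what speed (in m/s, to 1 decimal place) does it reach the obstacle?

No — it strikes the obstacle at 31.4 m/s

121 km/h ÷ 3.6 = 33.6111 m/s.
a = 0.78 × 9.8 = 7.644 m/s².
Reaction distance = 33.6111 × 1.98 = 66.550 m.
Braking distance needed to stop: v²/(2a) = 1129.706 / 15.288 = 73.895 m, so total needed = 66.550 + 73.895 = 140.445 m > 76 m — it cannot stop.
Distance remaining when braking begins: 76 − 66.550 = 9.450 m.
v² = v₀² − 2a·d = 1129.706 − 2 × 7.644 × 9.450 = 985.234 m²/s².
v = √985.234 = 31.388 m/s.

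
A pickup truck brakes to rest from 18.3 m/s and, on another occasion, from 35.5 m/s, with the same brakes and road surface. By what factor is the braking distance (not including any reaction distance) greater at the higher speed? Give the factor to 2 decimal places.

Braking distance d = v²/(2a), so with a fixed, d ∝ v².
Factor = (35.5/18.3)² = 1.9399² = 3.7632.

Factor ≈ 3.76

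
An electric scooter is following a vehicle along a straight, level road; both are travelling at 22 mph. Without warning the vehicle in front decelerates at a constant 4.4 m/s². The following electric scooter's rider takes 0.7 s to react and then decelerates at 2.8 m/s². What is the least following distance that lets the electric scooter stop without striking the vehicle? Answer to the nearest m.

22 mph × 0.44704 = 9.8349 m/s.
Leader travels v²/(2a_L) = 96.725 / 8.800 = 10.991 m before stopping.
Follower covers v·t_r = 9.8349 × 0.7 = 6.884 m while reacting, then v²/(2a_F) = 96.725 / 5.600 = 17.272 m while braking, for a total of 6.884 + 17.272 = 24.156 m.
Since a_F ≤ a_L and the follower starts braking later, the follower is never slower than the leader, so the closest approach is when both have stopped.
Minimum gap = 24.156 − 10.991 = 13.165 m.

Minimum gap ≈ 13 m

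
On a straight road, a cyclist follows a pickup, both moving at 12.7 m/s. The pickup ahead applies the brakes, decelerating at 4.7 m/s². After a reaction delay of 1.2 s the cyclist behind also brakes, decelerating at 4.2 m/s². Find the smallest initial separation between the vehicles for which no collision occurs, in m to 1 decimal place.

Minimum gap ≈ 17.3 m

Leader travels v²/(2a_L) = 161.290 / 9.400 = 17.159 m before stopping.
Follower covers v·t_r = 12.7000 × 1.2 = 15.240 m while reacting, then v²/(2a_F) = 161.290 / 8.400 = 19.201 m while braking, for a total of 15.240 + 19.201 = 34.441 m.
Since a_F ≤ a_L and the follower starts braking later, the follower is never slower than the leader, so the closest approach is when both have stopped.
Minimum gap = 34.441 − 17.159 = 17.282 m.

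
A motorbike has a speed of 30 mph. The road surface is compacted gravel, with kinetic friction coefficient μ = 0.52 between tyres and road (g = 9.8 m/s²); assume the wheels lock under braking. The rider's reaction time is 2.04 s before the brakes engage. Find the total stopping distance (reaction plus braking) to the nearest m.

Total stopping distance ≈ 45 m

30 mph × 0.44704 = 13.4112 m/s.
a = μg = 0.52 × 9.8 = 5.096 m/s².
Reaction distance = v·t_r = 13.4112 × 2.04 = 27.359 m.
Braking distance = v²/(2a) = 13.4112² / (2 × 5.096) = 179.860 / 10.192 = 17.647 m.
Total = 27.359 + 17.647 = 45.006 m.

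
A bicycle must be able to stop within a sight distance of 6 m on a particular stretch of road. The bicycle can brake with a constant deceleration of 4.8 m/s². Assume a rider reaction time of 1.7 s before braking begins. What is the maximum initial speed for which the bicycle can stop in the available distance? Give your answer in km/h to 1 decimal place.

Stopping distance: v·t_r + v²/(2a) = 6 with t_r = 1.7 s and a = 4.800 m/s².
So v² + 16.320 v − 57.60 = 0.
Positive root: v = −a·t_r + √((a·t_r)² + 2a·d) = −8.160 + √(66.586 + 57.60) = 2.9839 m/s.
2.9839 m/s × 3.6 = 10.742 km/h.

Maximum speed ≈ 10.7 km/h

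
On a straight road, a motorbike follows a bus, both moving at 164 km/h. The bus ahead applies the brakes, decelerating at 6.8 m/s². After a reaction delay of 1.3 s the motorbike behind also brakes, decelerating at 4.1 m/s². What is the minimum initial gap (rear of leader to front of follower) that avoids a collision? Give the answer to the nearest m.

164 km/h ÷ 3.6 = 45.5556 m/s.
Leader travels v²/(2a_L) = 2075.313 / 13.600 = 152.597 m before stopping.
Follower covers v·t_r = 45.5556 × 1.3 = 59.222 m while reacting, then v²/(2a_F) = 2075.313 / 8.200 = 253.087 m while braking, for a total of 59.222 + 253.087 = 312.309 m.
Since a_F ≤ a_L and the follower starts braking later, the follower is never slower than the leader, so the closest approach is when both have stopped.
Minimum gap = 312.309 − 152.597 = 159.712 m.

Minimum gap ≈ 160 m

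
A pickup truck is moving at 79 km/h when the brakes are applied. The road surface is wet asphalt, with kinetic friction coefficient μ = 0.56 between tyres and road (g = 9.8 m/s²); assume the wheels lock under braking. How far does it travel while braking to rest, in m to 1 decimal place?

79 km/h ÷ 3.6 = 21.9444 m/s.
a = μg = 0.56 × 9.8 = 5.488 m/s².
Braking distance = v²/(2a) = 21.9444² / (2 × 5.488) = 481.557 / 10.976 = 43.874 m.

Braking distance ≈ 43.9 m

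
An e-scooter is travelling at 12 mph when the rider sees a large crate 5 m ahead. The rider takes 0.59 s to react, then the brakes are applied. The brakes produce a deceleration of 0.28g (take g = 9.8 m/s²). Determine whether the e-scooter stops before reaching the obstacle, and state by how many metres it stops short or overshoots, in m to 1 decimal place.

No — it overshoots by 3.4 m

12 mph × 0.44704 = 5.3645 m/s.
a = 0.28 × 9.8 = 2.744 m/s².
Reaction distance = 5.3645 × 0.59 = 3.165 m.
Braking distance = v²/(2a) = 28.778 / 5.488 = 5.244 m.
Total stopping distance = 3.165 + 5.244 = 8.409 m, vs 5 m available — it cannot stop in time and overshoots by 8.409 − 5 = 3.409 m.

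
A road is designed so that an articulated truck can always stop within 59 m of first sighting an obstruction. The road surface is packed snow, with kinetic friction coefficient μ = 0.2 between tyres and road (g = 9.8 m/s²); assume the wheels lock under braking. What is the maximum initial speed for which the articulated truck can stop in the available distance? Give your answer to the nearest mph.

a = μg = 0.2 × 9.8 = 1.960 m/s².
v²/(2a) = d ⇒ v = √(2 × 1.960 × 59) = √231.28 = 15.2079 m/s.
15.2079 m/s ÷ 0.44704 = 34.019 mph.

Maximum speed ≈ 34 mph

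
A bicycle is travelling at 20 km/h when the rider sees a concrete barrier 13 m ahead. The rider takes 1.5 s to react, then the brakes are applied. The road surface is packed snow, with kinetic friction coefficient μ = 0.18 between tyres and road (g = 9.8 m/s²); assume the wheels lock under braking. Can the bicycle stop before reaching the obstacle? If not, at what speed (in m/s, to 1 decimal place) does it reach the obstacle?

No — it strikes the obstacle at 3.8 m/s

20 km/h ÷ 3.6 = 5.5556 m/s.
a = μg = 0.18 × 9.8 = 1.764 m/s².
Reaction distance = 5.5556 × 1.5 = 8.333 m.
Braking distance needed to stop: v²/(2a) = 30.865 / 3.528 = 8.749 m, so total needed = 8.333 + 8.749 = 17.082 m > 13 m — it cannot stop.
Distance remaining when braking begins: 13 − 8.333 = 4.667 m.
v² = v₀² − 2a·d = 30.865 − 2 × 1.764 × 4.667 = 14.400 m²/s².
v = √14.400 = 3.795 m/s.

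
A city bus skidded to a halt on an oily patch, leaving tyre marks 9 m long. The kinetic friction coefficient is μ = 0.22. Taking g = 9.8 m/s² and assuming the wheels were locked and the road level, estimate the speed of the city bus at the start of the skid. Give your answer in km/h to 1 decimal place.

Initial speed ≈ 22.4 km/h

Deceleration a = μg = 0.22 × 9.8 = 2.156 m/s².
v = √(2a·d) = √(2 × 2.156 × 9) = √38.808 = 6.2296 m/s.
= 6.2296 × 3.6 = 22.427 km/h.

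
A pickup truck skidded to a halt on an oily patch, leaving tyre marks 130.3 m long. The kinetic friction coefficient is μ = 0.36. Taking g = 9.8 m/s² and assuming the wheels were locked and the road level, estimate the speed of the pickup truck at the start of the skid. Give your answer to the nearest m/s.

Deceleration a = μg = 0.36 × 9.8 = 3.528 m/s².
v = √(2a·d) = √(2 × 3.528 × 130.3) = √919.397 = 30.3216 m/s.

Initial speed ≈ 30 m/s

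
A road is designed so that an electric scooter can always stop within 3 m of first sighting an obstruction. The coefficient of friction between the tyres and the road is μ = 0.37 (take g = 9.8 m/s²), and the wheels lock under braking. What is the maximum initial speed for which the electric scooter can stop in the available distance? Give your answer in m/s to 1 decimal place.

Maximum speed ≈ 4.7 m/s

a = μg = 0.37 × 9.8 = 3.626 m/s².
v²/(2a) = d ⇒ v = √(2 × 3.626 × 3) = √21.76 = 4.6648 m/s.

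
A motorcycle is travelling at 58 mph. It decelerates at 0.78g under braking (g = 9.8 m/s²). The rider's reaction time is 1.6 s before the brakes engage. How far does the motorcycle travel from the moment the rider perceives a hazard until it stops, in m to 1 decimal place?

Total stopping distance ≈ 85.5 m

58 mph × 0.44704 = 25.9283 m/s.
a = 0.78 × 9.8 = 7.644 m/s².
Reaction distance = v·t_r = 25.9283 × 1.6 = 41.485 m.
Braking distance = v²/(2a) = 25.9283² / (2 × 7.644) = 672.277 / 15.288 = 43.974 m.
Total = 41.485 + 43.974 = 85.459 m.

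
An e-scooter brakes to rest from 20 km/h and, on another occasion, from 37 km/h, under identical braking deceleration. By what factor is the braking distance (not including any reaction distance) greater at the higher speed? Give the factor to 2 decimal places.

Braking distance d = v²/(2a), so with a fixed, d ∝ v².
Factor = (37/20)² = 1.8500² = 3.4225.

Factor ≈ 3.42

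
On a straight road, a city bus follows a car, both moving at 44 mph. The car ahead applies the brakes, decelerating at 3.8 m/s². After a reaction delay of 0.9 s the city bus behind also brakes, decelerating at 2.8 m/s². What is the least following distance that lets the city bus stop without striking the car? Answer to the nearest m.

44 mph × 0.44704 = 19.6698 m/s.
Leader travels v²/(2a_L) = 386.901 / 7.600 = 50.908 m before stopping.
Follower covers v·t_r = 19.6698 × 0.9 = 17.703 m while reacting, then v²/(2a_F) = 386.901 / 5.600 = 69.089 m while braking, for a total of 17.703 + 69.089 = 86.792 m.
Since a_F ≤ a_L and the follower starts braking later, the follower is never slower than the leader, so the closest approach is when both have stopped.
Minimum gap = 86.792 − 50.908 = 35.884 m.

Minimum gap ≈ 36 m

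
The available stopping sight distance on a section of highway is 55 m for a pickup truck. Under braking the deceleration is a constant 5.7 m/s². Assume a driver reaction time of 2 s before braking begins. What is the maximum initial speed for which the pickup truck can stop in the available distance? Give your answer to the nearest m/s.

Stopping distance: v·t_r + v²/(2a) = 55 with t_r = 2 s and a = 5.700 m/s².
So v² + 22.800 v − 627.00 = 0.
Positive root: v = −a·t_r + √((a·t_r)² + 2a·d) = −11.400 + √(129.960 + 627.00) = 16.1129 m/s.

Maximum speed ≈ 16 m/s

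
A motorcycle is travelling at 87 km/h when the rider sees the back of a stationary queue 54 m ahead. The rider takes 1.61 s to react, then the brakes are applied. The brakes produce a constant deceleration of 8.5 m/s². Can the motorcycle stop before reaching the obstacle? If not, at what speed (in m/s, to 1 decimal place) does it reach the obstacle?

No — it strikes the obstacle at 18.1 m/s

87 km/h ÷ 3.6 = 24.1667 m/s.
Reaction distance = 24.1667 × 1.61 = 38.908 m.
Braking distance needed to stop: v²/(2a) = 584.029 / 17.000 = 34.355 m, so total needed = 38.908 + 34.355 = 73.263 m > 54 m — it cannot stop.
Distance remaining when braking begins: 54 − 38.908 = 15.092 m.
v² = v₀² − 2a·d = 584.029 − 2 × 8.500 × 15.092 = 327.465 m²/s².
v = √327.465 = 18.096 m/s.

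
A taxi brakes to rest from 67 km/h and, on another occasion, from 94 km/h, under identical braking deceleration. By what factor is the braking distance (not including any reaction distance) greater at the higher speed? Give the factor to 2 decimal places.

Factor ≈ 1.97

Braking distance d = v²/(2a), so with a fixed, d ∝ v².
Factor = (94/67)² = 1.4030² = 1.9684.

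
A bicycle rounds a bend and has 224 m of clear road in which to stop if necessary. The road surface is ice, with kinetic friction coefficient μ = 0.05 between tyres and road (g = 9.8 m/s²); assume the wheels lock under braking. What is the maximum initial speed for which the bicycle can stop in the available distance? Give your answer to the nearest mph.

Maximum speed ≈ 33 mph

a = μg = 0.05 × 9.8 = 0.490 m/s².
v²/(2a) = d ⇒ v = √(2 × 0.490 × 224) = √219.52 = 14.8162 m/s.
14.8162 m/s ÷ 0.44704 = 33.143 mph.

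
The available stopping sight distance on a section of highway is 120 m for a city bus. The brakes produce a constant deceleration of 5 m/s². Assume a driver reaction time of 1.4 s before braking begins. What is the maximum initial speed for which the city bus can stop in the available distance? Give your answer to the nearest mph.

Stopping distance: v·t_r + v²/(2a) = 120 with t_r = 1.4 s and a = 5.000 m/s².
So v² + 14.000 v − 1200.00 = 0.
Positive root: v = −a·t_r + √((a·t_r)² + 2a·d) = −7.000 + √(49.000 + 1200.00) = 28.3412 m/s.
28.3412 m/s ÷ 0.44704 = 63.397 mph.

Maximum speed ≈ 63 mph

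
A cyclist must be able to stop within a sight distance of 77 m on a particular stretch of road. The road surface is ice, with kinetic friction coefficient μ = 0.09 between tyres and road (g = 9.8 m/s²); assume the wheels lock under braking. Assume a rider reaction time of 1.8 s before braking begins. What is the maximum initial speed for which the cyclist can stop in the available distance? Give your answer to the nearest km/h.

Maximum speed ≈ 37 km/h

a = μg = 0.09 × 9.8 = 0.882 m/s².
Stopping distance: v·t_r + v²/(2a) = 77 with t_r = 1.8 s and a = 0.882 m/s².
So v² + 3.175 v − 135.83 = 0.
Positive root: v = −a·t_r + √((a·t_r)² + 2a·d) = −1.588 + √(2.522 + 135.83) = 10.1743 m/s.
10.1743 m/s × 3.6 = 36.627 km/h.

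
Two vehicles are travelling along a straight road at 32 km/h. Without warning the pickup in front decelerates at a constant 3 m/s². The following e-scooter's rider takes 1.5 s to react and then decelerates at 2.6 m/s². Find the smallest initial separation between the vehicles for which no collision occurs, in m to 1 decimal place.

32 km/h ÷ 3.6 = 8.8889 m/s.
Leader travels v²/(2a_L) = 79.013 / 6.000 = 13.169 m before stopping.
Follower covers v·t_r = 8.8889 × 1.5 = 13.333 m while reacting, then v²/(2a_F) = 79.013 / 5.200 = 15.195 m while braking, for a total of 13.333 + 15.195 = 28.528 m.
Since a_F ≤ a_L and the follower starts braking later, the follower is never slower than the leader, so the closest approach is when both have stopped.
Minimum gap = 28.528 − 13.169 = 15.359 m.

Minimum gap ≈ 15.4 m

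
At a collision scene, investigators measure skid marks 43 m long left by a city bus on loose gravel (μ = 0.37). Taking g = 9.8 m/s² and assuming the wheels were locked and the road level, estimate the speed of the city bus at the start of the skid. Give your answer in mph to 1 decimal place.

Initial speed ≈ 39.5 mph

Deceleration a = μg = 0.37 × 9.8 = 3.626 m/s².
v = √(2a·d) = √(2 × 3.626 × 43) = √311.836 = 17.6589 m/s.
= 17.6589 ÷ 0.44704 = 39.502 mph.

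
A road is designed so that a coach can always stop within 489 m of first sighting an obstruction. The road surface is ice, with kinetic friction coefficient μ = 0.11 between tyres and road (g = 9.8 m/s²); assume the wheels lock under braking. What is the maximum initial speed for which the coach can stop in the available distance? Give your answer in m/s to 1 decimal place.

Maximum speed ≈ 32.5 m/s

a = μg = 0.11 × 9.8 = 1.078 m/s².
v²/(2a) = d ⇒ v = √(2 × 1.078 × 489) = √1054.28 = 32.4697 m/s.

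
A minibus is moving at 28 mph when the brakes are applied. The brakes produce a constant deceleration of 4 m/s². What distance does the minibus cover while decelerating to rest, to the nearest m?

28 mph × 0.44704 = 12.5171 m/s.
Braking distance = v²/(2a) = 12.5171² / (2 × 4.000) = 156.678 / 8.000 = 19.585 m.

Braking distance ≈ 20 m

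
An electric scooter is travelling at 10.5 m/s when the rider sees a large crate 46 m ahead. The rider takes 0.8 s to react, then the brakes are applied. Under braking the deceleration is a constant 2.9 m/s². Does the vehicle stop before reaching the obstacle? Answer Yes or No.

Reaction distance = 10.5000 × 0.8 = 8.400 m.
Braking distance = v²/(2a) = 110.250 / 5.800 = 19.009 m.
Total stopping distance = 8.400 + 19.009 = 27.409 m, vs 46 m available — it stops with 46 − 27.409 = 18.591 m to spare.

Yes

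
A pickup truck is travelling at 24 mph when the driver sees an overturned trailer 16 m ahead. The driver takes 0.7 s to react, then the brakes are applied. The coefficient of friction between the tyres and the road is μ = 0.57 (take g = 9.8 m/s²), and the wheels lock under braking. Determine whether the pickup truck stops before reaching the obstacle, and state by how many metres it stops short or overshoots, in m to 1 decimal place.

No — it overshoots by 1.8 m

24 mph × 0.44704 = 10.7290 m/s.
a = μg = 0.57 × 9.8 = 5.586 m/s².
Reaction distance = 10.7290 × 0.7 = 7.510 m.
Braking distance = v²/(2a) = 115.111 / 11.172 = 10.304 m.
Total stopping distance = 7.510 + 10.304 = 17.814 m, vs 16 m available — it cannot stop in time and overshoots by 17.814 − 16 = 1.814 m.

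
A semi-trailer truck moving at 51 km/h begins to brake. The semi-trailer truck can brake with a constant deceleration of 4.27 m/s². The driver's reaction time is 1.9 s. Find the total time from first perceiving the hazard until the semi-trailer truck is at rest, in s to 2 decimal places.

51 km/h ÷ 3.6 = 14.1667 m/s.
Braking time = v/a = 14.1667 / 4.270 = 3.318 s.
Total = 1.9 + 3.318 = 5.218 s.

Total time ≈ 5.22 s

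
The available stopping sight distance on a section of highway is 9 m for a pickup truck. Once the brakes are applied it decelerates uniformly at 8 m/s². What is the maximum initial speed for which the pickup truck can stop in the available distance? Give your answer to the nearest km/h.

Maximum speed ≈ 43 km/h

v²/(2a) = d ⇒ v = √(2 × 8.000 × 9) = √144.00 = 12.0000 m/s.
12.0000 m/s × 3.6 = 43.200 km/h.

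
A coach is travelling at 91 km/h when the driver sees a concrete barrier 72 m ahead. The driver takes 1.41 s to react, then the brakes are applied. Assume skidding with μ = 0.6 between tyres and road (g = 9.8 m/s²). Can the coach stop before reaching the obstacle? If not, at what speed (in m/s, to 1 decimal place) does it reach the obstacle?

91 km/h ÷ 3.6 = 25.2778 m/s.
a = μg = 0.6 × 9.8 = 5.880 m/s².
Reaction distance = 25.2778 × 1.41 = 35.642 m.
Braking distance needed to stop: v²/(2a) = 638.967 / 11.760 = 54.334 m, so total needed = 35.642 + 54.334 = 89.976 m > 72 m — it cannot stop.
Distance remaining when braking begins: 72 − 35.642 = 36.358 m.
v² = v₀² − 2a·d = 638.967 − 2 × 5.880 × 36.358 = 211.397 m²/s².
v = √211.397 = 14.539 m/s.

No — it strikes the obstacle at 14.5 m/s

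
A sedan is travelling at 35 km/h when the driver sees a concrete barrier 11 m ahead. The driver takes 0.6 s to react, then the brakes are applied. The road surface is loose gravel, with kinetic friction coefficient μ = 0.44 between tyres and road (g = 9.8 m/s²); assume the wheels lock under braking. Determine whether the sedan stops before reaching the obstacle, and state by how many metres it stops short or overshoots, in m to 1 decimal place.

No — it overshoots by 5.8 m

35 km/h ÷ 3.6 = 9.7222 m/s.
a = μg = 0.44 × 9.8 = 4.312 m/s².
Reaction distance = 9.7222 × 0.6 = 5.833 m.
Braking distance = v²/(2a) = 94.521 / 8.624 = 10.960 m.
Total stopping distance = 5.833 + 10.960 = 16.793 m, vs 11 m available — it cannot stop in time and overshoots by 16.793 − 11 = 5.793 m.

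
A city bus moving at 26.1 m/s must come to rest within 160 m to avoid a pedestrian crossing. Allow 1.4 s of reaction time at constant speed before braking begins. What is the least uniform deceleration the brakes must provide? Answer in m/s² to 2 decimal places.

Required deceleration ≈ 2.76 m/s²

Distance covered during reaction = 26.1000 × 1.4 = 36.540 m.
Distance available for braking: 160 − 36.540 = 123.460 m.
v² = 2a·d ⇒ a = v²/(2d) = 26.1000² / (2 × 123.460) = 681.210 / 246.920 = 2.7588 m/s².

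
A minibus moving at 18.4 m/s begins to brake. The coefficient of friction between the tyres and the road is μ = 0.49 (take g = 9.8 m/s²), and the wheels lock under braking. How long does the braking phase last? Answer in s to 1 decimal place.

Braking time ≈ 3.8 s

a = μg = 0.49 × 9.8 = 4.802 m/s².
Braking time = v/a = 18.4000 / 4.802 = 3.832 s.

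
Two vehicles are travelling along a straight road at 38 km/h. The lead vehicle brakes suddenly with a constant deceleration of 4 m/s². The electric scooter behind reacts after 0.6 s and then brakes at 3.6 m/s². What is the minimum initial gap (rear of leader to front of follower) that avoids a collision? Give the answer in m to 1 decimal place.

38 km/h ÷ 3.6 = 10.5556 m/s.
Leader travels v²/(2a_L) = 111.421 / 8.000 = 13.928 m before stopping.
Follower covers v·t_r = 10.5556 × 0.6 = 6.333 m while reacting, then v²/(2a_F) = 111.421 / 7.200 = 15.475 m while braking, for a total of 6.333 + 15.475 = 21.808 m.
Since a_F ≤ a_L and the follower starts braking later, the follower is never slower than the leader, so the closest approach is when both have stopped.
Minimum gap = 21.808 − 13.928 = 7.880 m.

Minimum gap ≈ 7.9 m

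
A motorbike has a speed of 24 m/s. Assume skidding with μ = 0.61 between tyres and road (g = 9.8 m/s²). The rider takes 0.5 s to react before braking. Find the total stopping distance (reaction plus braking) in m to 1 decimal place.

Total stopping distance ≈ 60.2 m

a = μg = 0.61 × 9.8 = 5.978 m/s².
Reaction distance = v·t_r = 24.0000 × 0.5 = 12.000 m.
Braking distance = v²/(2a) = 24.0000² / (2 × 5.978) = 576.000 / 11.956 = 48.177 m.
Total = 12.000 + 48.177 = 60.177 m.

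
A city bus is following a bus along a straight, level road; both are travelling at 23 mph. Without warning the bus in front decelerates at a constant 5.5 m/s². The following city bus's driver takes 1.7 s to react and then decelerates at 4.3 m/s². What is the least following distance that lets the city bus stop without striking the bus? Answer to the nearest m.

Minimum gap ≈ 20 m

23 mph × 0.44704 = 10.2819 m/s.
Leader travels v²/(2a_L) = 105.717 / 11.000 = 9.611 m before stopping.
Follower covers v·t_r = 10.2819 × 1.7 = 17.479 m while reacting, then v²/(2a_F) = 105.717 / 8.600 = 12.293 m while braking, for a total of 17.479 + 12.293 = 29.772 m.
Since a_F ≤ a_L and the follower starts braking later, the follower is never slower than the leader, so the closest approach is when both have stopped.
Minimum gap = 29.772 − 9.611 = 20.161 m.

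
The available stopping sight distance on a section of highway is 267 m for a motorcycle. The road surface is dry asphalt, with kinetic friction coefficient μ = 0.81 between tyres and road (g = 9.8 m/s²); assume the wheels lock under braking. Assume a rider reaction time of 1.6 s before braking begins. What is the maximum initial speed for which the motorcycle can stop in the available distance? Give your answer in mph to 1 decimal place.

Maximum speed ≈ 120.0 mph

a = μg = 0.81 × 9.8 = 7.938 m/s².
Stopping distance: v·t_r + v²/(2a) = 267 with t_r = 1.6 s and a = 7.938 m/s².
So v² + 25.402 v − 4238.89 = 0.
Positive root: v = −a·t_r + √((a·t_r)² + 2a·d) = −12.701 + √(161.315 + 4238.89) = 53.6330 m/s.
53.6330 m/s ÷ 0.44704 = 119.974 mph.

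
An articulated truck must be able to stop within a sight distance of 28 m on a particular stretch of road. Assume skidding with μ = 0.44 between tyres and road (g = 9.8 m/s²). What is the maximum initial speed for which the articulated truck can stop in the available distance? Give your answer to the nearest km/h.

Maximum speed ≈ 56 km/h

a = μg = 0.44 × 9.8 = 4.312 m/s².
v²/(2a) = d ⇒ v = √(2 × 4.312 × 28) = √241.47 = 15.5393 m/s.
15.5393 m/s × 3.6 = 55.941 km/h.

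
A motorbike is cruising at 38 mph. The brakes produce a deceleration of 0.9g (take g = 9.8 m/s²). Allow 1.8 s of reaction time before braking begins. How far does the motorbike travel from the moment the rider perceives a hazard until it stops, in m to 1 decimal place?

38 mph × 0.44704 = 16.9875 m/s.
a = 0.9 × 9.8 = 8.820 m/s².
Reaction distance = v·t_r = 16.9875 × 1.8 = 30.578 m.
Braking distance = v²/(2a) = 16.9875² / (2 × 8.820) = 288.575 / 17.640 = 16.359 m.
Total = 30.578 + 16.359 = 46.937 m.

Total stopping distance ≈ 46.9 m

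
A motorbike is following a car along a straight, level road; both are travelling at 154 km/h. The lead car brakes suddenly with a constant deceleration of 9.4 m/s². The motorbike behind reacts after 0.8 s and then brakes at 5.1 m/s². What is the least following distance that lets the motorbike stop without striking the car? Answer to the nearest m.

Minimum gap ≈ 116 m

154 km/h ÷ 3.6 = 42.7778 m/s.
Leader travels v²/(2a_L) = 1829.940 / 18.800 = 97.337 m before stopping.
Follower covers v·t_r = 42.7778 × 0.8 = 34.222 m while reacting, then v²/(2a_F) = 1829.940 / 10.200 = 179.406 m while braking, for a total of 34.222 + 179.406 = 213.628 m.
Since a_F ≤ a_L and the follower starts braking later, the follower is never slower than the leader, so the closest approach is when both have stopped.
Minimum gap = 213.628 − 97.337 = 116.291 m.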